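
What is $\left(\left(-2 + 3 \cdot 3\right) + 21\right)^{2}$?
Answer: $784$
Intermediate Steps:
$\left(\left(-2 + 3 \cdot 3\right) + 21\right)^{2} = \left(\left(-2 + 9\right) + 21\right)^{2} = \left(7 + 21\right)^{2} = 28^{2} = 784$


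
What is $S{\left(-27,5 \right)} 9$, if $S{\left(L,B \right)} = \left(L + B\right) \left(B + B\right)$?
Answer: $-1980$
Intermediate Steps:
$S{\left(L,B \right)} = 2 B \left(B + L\right)$ ($S{\left(L,B \right)} = \left(B + L\right) 2 B = 2 B \left(B + L\right)$)
$S{\left(-27,5 \right)} 9 = 2 \cdot 5 \left(5 - 27\right) 9 = 2 \cdot 5 \left(-22\right) 9 = \left(-220\right) 9 = -1980$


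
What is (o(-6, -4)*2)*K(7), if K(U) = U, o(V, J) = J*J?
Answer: 224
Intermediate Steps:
o(V, J) = J**2
(o(-6, -4)*2)*K(7) = ((-4)**2*2)*7 = (16*2)*7 = 32*7 = 224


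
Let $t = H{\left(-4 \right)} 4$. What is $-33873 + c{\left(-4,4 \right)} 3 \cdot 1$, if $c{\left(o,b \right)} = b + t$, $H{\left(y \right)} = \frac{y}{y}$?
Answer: $-33849$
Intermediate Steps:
$H{\left(y \right)} = 1$
$t = 4$ ($t = 1 \cdot 4 = 4$)
$c{\left(o,b \right)} = 4 + b$ ($c{\left(o,b \right)} = b + 4 = 4 + b$)
$-33873 + c{\left(-4,4 \right)} 3 \cdot 1 = -33873 + \left(4 + 4\right) 3 \cdot 1 = -33873 + 8 \cdot 3 \cdot 1 = -33873 + 24 \cdot 1 = -33873 + 24 = -33849$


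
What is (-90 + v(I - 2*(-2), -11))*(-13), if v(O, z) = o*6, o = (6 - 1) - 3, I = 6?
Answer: 1014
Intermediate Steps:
o = 2 (o = 5 - 3 = 2)
v(O, z) = 12 (v(O, z) = 2*6 = 12)
(-90 + v(I - 2*(-2), -11))*(-13) = (-90 + 12)*(-13) = -78*(-13) = 1014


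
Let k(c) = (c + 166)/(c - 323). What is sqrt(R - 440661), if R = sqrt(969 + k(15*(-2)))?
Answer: sqrt(-54910326549 + 353*sqrt(120698113))/353 ≈ 663.8*I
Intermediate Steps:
k(c) = (166 + c)/(-323 + c)
R = sqrt(120698113)/353 (R = sqrt(969 + (166 + 15*(-2))/(-323 + 15*(-2))) = sqrt(969 + (166 - 30)/(-323 - 30)) = sqrt(969 + 136/(-353)) = sqrt(969 - 1/353*136) = sqrt(969 - 136/353) = sqrt(341921/353) = sqrt(120698113)/353 ≈ 31.123)
sqrt(R - 440661) = sqrt(sqrt(120698113)/353 - 440661) = sqrt(-440661 + sqrt(120698113)/353)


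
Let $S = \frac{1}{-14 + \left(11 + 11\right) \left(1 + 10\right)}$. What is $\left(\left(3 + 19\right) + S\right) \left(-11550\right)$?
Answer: $- \frac{9657725}{38} \approx -2.5415 \cdot 10^{5}$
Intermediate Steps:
$S = \frac{1}{228}$ ($S = \frac{1}{-14 + 22 \cdot 11} = \frac{1}{-14 + 242} = \frac{1}{228} \approx 0.004386$)
$\left(\left(3 + 19\right) + S\right) \left(-11550\right) = \left(\left(3 + 19\right) + \frac{1}{228}\right) \left(-11550\right) = \left(22 + \frac{1}{228}\right) \left(-11550\right) = \frac{5017}{228} \left(-11550\right) = - \frac{9657725}{38}$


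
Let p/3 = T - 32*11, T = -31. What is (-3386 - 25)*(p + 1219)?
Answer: -238770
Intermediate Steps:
p = -1149 (p = 3*(-31 - 32*11) = 3*(-31 - 352) = 3*(-383) = -1149)
(-3386 - 25)*(p + 1219) = (-3386 - 25)*(-1149 + 1219) = -3411*70 = -238770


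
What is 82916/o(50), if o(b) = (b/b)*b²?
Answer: 20729/625 ≈ 33.166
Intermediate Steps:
o(b) = b² (o(b) = 1*b² = b²)
82916/o(50) = 82916/(50²) = 82916/2500 = 82916*(1/2500) = 20729/625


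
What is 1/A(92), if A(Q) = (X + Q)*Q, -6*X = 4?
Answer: 3/25208 ≈ 0.00011901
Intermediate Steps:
X = -⅔ (X = -⅙*4 = -⅔ ≈ -0.66667)
A(Q) = Q*(-⅔ + Q) (A(Q) = (-⅔ + Q)*Q = Q*(-⅔ + Q))
1/A(92) = 1/((⅓)*92*(-2 + 3*92)) = 1/((⅓)*92*(-2 + 276)) = 1/((⅓)*92*274) = 1/(25208/3) = 3/25208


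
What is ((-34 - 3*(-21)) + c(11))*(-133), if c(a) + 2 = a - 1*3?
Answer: -4655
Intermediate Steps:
c(a) = -5 + a (c(a) = -2 + (a - 1*3) = -2 + (a - 3) = -2 + (-3 + a) = -5 + a)
((-34 - 3*(-21)) + c(11))*(-133) = ((-34 - 3*(-21)) + (-5 + 11))*(-133) = ((-34 - 1*(-63)) + 6)*(-133) = ((-34 + 63) + 6)*(-133) = (29 + 6)*(-133) = 35*(-133) = -4655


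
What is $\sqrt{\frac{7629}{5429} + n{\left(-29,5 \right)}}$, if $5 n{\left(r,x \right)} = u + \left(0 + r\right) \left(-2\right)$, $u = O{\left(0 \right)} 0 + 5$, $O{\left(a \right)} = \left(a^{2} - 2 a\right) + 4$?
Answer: $\frac{2 \sqrt{2579942235}}{27145} \approx 3.7424$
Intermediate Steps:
$O{\left(a \right)} = 4 + a^{2} - 2 a$
$u = 5$ ($u = \left(4 + 0^{2} - 0\right) 0 + 5 = \left(4 + 0 + 0\right) 0 + 5 = 4 \cdot 0 + 5 = 0 + 5 = 5$)
$n{\left(r,x \right)} = 1 - \frac{2 r}{5}$ ($n{\left(r,x \right)} = \frac{5 + \left(0 + r\right) \left(-2\right)}{5} = \frac{5 + r \left(-2\right)}{5} = \frac{5 - 2 r}{5} = 1 - \frac{2 r}{5}$)
$\sqrt{\frac{7629}{5429} + n{\left(-29,5 \right)}} = \sqrt{\frac{7629}{5429} + \left(1 - - \frac{58}{5}\right)} = \sqrt{7629 \cdot \frac{1}{5429} + \left(1 + \frac{58}{5}\right)} = \sqrt{\frac{7629}{5429} + \frac{63}{5}} = \sqrt{\frac{380172}{27145}} = \frac{2 \sqrt{2579942235}}{27145}$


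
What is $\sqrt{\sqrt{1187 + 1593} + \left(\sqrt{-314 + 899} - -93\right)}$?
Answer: $\sqrt{93 + 2 \sqrt{695} + 3 \sqrt{65}} \approx 13.035$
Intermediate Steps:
$\sqrt{\sqrt{1187 + 1593} + \left(\sqrt{-314 + 899} - -93\right)} = \sqrt{\sqrt{2780} + \left(\sqrt{585} + 93\right)} = \sqrt{2 \sqrt{695} + \left(3 \sqrt{65} + 93\right)} = \sqrt{2 \sqrt{695} + \left(93 + 3 \sqrt{65}\right)} = \sqrt{93 + 2 \sqrt{695} + 3 \sqrt{65}}$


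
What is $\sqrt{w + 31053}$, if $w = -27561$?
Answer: $6 \sqrt{97} \approx 59.093$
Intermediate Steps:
$\sqrt{w + 31053} = \sqrt{-27561 + 31053} = \sqrt{3492} = 6 \sqrt{97}$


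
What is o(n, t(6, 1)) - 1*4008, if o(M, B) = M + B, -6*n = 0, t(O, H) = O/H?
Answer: -4002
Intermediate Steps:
n = 0 (n = -1/6*0 = 0)
o(M, B) = B + M
o(n, t(6, 1)) - 1*4008 = (6/1 + 0) - 1*4008 = (6*1 + 0) - 4008 = (6 + 0) - 4008 = 6 - 4008 = -4002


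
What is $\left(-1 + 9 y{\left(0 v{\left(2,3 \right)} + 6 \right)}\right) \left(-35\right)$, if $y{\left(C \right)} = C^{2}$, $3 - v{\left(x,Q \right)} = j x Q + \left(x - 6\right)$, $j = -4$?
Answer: $-11305$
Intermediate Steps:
$v{\left(x,Q \right)} = 9 - x + 4 Q x$ ($v{\left(x,Q \right)} = 3 - \left(- 4 x Q + \left(x - 6\right)\right) = 3 - \left(- 4 Q x + \left(x - 6\right)\right) = 3 - \left(- 4 Q x + \left(-6 + x\right)\right) = 3 - \left(-6 + x - 4 Q x\right) = 3 + \left(6 - x + 4 Q x\right) = 9 - x + 4 Q x$)
$\left(-1 + 9 y{\left(0 v{\left(2,3 \right)} + 6 \right)}\right) \left(-35\right) = \left(-1 + 9 \left(0 \left(9 - 2 + 4 \cdot 3 \cdot 2\right) + 6\right)^{2}\right) \left(-35\right) = \left(-1 + 9 \left(0 \left(9 - 2 + 24\right) + 6\right)^{2}\right) \left(-35\right) = \left(-1 + 9 \left(0 \cdot 31 + 6\right)^{2}\right) \left(-35\right) = \left(-1 + 9 \left(0 + 6\right)^{2}\right) \left(-35\right) = \left(-1 + 9 \cdot 6^{2}\right) \left(-35\right) = \left(-1 + 9 \cdot 36\right) \left(-35\right) = \left(-1 + 324\right) \left(-35\right) = 323 \left(-35\right) = -11305$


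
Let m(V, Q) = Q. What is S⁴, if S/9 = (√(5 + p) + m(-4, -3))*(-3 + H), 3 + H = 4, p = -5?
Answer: 8503056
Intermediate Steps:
H = 1 (H = -3 + 4 = 1)
S = 54 (S = 9*((√(5 - 5) - 3)*(-3 + 1)) = 9*((√0 - 3)*(-2)) = 9*((0 - 3)*(-2)) = 9*(-3*(-2)) = 9*6 = 54)
S⁴ = 54⁴ = 8503056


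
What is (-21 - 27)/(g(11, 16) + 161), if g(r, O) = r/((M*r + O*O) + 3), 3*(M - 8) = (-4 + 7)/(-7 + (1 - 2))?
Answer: -132720/445253 ≈ -0.29808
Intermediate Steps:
M = 63/8 (M = 8 + ((-4 + 7)/(-7 + (1 - 2)))/3 = 8 + (3/(-7 - 1))/3 = 8 + (3/(-8))/3 = 8 + (3*(-⅛))/3 = 8 + (⅓)*(-3/8) = 8 - ⅛ = 63/8 ≈ 7.8750)
g(r, O) = r/(3 + O² + 63*r/8) (g(r, O) = r/((63*r/8 + O*O) + 3) = r/((63*r/8 + O²) + 3) = r/((O² + 63*r/8) + 3) = r/(3 + O² + 63*r/8))
(-21 - 27)/(g(11, 16) + 161) = (-21 - 27)/(8*11/(24 + 8*16² + 63*11) + 161) = -48/(8*11/(24 + 8*256 + 693) + 161) = -48/(8*11/(24 + 2048 + 693) + 161) = -48/(8*11/2765 + 161) = -48/(8*11*(1/2765) + 161) = -48/(88/2765 + 161) = -48/445253/2765 = -48*2765/445253 = -132720/445253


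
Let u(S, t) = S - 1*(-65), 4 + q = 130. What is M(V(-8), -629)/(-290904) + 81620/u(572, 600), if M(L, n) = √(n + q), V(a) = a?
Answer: 11660/91 - I*√503/290904 ≈ 128.13 - 7.7096e-5*I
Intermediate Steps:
q = 126 (q = -4 + 130 = 126)
u(S, t) = 65 + S (u(S, t) = S + 65 = 65 + S)
M(L, n) = √(126 + n) (M(L, n) = √(n + 126) = √(126 + n))
M(V(-8), -629)/(-290904) + 81620/u(572, 600) = √(126 - 629)/(-290904) + 81620/(65 + 572) = √(-503)*(-1/290904) + 81620/637 = (I*√503)*(-1/290904) + 81620*(1/637) = -I*√503/290904 + 11660/91 = 11660/91 - I*√503/290904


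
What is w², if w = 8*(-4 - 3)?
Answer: 3136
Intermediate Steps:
w = -56 (w = 8*(-7) = -56)
w² = (-56)² = 3136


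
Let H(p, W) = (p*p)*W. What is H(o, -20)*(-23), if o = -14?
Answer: 90160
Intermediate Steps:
H(p, W) = W*p² (H(p, W) = p²*W = W*p²)
H(o, -20)*(-23) = -20*(-14)²*(-23) = -20*196*(-23) = -3920*(-23) = 90160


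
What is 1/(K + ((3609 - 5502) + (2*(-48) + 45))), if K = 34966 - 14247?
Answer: 1/18775 ≈ 5.3262e-5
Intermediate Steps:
K = 20719
1/(K + ((3609 - 5502) + (2*(-48) + 45))) = 1/(20719 + ((3609 - 5502) + (2*(-48) + 45))) = 1/(20719 + (-1893 + (-96 + 45))) = 1/(20719 + (-1893 - 51)) = 1/(20719 - 1944) = 1/18775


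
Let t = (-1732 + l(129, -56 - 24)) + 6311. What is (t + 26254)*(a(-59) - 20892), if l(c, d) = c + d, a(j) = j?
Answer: -647008782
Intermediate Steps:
t = 4628 (t = (-1732 + (129 + (-56 - 24))) + 6311 = (-1732 + (129 - 80)) + 6311 = (-1732 + 49) + 6311 = -1683 + 6311 = 4628)
(t + 26254)*(a(-59) - 20892) = (4628 + 26254)*(-59 - 20892) = 30882*(-20951) = -647008782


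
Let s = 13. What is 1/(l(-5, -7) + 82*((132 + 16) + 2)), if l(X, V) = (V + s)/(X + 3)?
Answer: 1/12297 ≈ 8.1321e-5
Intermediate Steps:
l(X, V) = (13 + V)/(3 + X) (l(X, V) = (V + 13)/(X + 3) = (13 + V)/(3 + X))
1/(l(-5, -7) + 82*((132 + 16) + 2)) = 1/((13 - 7)/(3 - 5) + 82*((132 + 16) + 2)) = 1/(6/(-2) + 82*(148 + 2)) = 1/(-½*6 + 82*150) = 1/(-3 + 12300) = 1/12297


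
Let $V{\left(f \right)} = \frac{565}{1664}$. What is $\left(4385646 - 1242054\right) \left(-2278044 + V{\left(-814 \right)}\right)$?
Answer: $- \frac{1489537883945799}{208} \approx -7.1612 \cdot 10^{12}$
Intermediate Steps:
$V{\left(f \right)} = \frac{565}{1664}$ ($V{\left(f \right)} = 565 \cdot \frac{1}{1664} = \frac{565}{1664}$)
$\left(4385646 - 1242054\right) \left(-2278044 + V{\left(-814 \right)}\right) = \left(4385646 - 1242054\right) \left(-2278044 + \frac{565}{1664}\right) = 3143592 \left(- \frac{3790664651}{1664}\right) = - \frac{1489537883945799}{208}$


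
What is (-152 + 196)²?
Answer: 1936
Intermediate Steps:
(-152 + 196)² = 44² = 1936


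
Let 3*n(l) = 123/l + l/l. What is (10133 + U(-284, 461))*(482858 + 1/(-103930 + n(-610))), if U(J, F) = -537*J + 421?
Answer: 14974871380941796488/190191413 ≈ 7.8736e+10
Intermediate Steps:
U(J, F) = 421 - 537*J
n(l) = ⅓ + 41/l (n(l) = (123/l + l/l)/3 = (123/l + 1)/3 = (1 + 123/l)/3 = ⅓ + 41/l)
(10133 + U(-284, 461))*(482858 + 1/(-103930 + n(-610))) = (10133 + (421 - 537*(-284)))*(482858 + 1/(-103930 + (⅓)*(123 - 610)/(-610))) = (10133 + (421 + 152508))*(482858 + 1/(-103930 + (⅓)*(-1/610)*(-487))) = (10133 + 152929)*(482858 + 1/(-103930 + 487/1830)) = 163062*(482858 + 1/(-190191413/1830)) = 163062*(482858 - 1830/190191413) = 163062*(91835445296524/190191413) = 14974871380941796488/190191413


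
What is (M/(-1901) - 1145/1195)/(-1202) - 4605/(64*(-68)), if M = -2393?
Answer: 1257133650847/1188347280128 ≈ 1.0579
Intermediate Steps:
(M/(-1901) - 1145/1195)/(-1202) - 4605/(64*(-68)) = (-2393/(-1901) - 1145/1195)/(-1202) - 4605/(64*(-68)) = (-2393*(-1/1901) - 1145*1/1195)*(-1/1202) - 4605/(-4352) = (2393/1901 - 229/239)*(-1/1202) - 4605*(-1/4352) = (136598/454339)*(-1/1202) + 4605/4352 = -68299/273057739 + 4605/4352 = 1257133650847/1188347280128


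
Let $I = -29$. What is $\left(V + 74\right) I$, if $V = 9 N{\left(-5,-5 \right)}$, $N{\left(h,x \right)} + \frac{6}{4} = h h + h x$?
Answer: $- \frac{29609}{2} \approx -14805.0$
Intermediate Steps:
$N{\left(h,x \right)} = - \frac{3}{2} + h^{2} + h x$ ($N{\left(h,x \right)} = - \frac{3}{2} + \left(h h + h x\right) = - \frac{3}{2} + \left(h^{2} + h x\right) = - \frac{3}{2} + h^{2} + h x$)
$V = \frac{873}{2}$ ($V = 9 \left(- \frac{3}{2} + \left(-5\right)^{2} - -25\right) = 9 \left(- \frac{3}{2} + 25 + 25\right) = 9 \cdot \frac{97}{2} = \frac{873}{2} \approx 436.5$)
$\left(V + 74\right) I = \left(\frac{873}{2} + 74\right) \left(-29\right) = \frac{1021}{2} \left(-29\right) = - \frac{29609}{2}$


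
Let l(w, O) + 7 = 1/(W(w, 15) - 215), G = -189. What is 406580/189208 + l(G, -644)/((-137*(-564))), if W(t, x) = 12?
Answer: 66428151089/30914624167 ≈ 2.1488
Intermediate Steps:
l(w, O) = -1422/203 (l(w, O) = -7 + 1/(12 - 215) = -7 + 1/(-203) = -7 - 1/203 = -1422/203)
406580/189208 + l(G, -644)/((-137*(-564))) = 406580/189208 - 1422/(203*((-137*(-564)))) = 406580*(1/189208) - 1422/203/77268 = 101645/47302 - 1422/203*1/77268 = 101645/47302 - 237/2614234 = 66428151089/30914624167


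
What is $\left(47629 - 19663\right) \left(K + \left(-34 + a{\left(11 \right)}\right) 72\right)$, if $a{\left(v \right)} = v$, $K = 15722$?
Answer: $393369756$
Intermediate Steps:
$\left(47629 - 19663\right) \left(K + \left(-34 + a{\left(11 \right)}\right) 72\right) = \left(47629 - 19663\right) \left(15722 + \left(-34 + 11\right) 72\right) = 27966 \left(15722 - 1656\right) = 27966 \cdot 14066 = 393369756$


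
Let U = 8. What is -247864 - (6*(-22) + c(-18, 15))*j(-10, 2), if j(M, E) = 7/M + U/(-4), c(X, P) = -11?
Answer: -2482501/10 ≈ -2.4825e+5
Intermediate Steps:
j(M, E) = -2 + 7/M (j(M, E) = 7/M + 8/(-4) = 7/M + 8*(-¼) = 7/M - 2 = -2 + 7/M)
-247864 - (6*(-22) + c(-18, 15))*j(-10, 2) = -247864 - (6*(-22) - 11)*(-2 + 7/(-10)) = -247864 - (-132 - 11)*(-2 + 7*(-⅒)) = -247864 - (-143)*(-2 - 7/10) = -247864 - (-143)*(-27)/10 = -247864 - 1*3861/10 = -247864 - 3861/10 = -2482501/10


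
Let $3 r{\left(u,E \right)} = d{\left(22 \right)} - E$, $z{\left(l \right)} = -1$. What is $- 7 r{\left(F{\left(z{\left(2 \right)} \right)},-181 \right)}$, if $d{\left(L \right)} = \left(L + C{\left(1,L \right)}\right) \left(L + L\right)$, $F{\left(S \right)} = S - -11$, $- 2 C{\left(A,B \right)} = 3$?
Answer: $-2527$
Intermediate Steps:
$C{\left(A,B \right)} = - \frac{3}{2}$ ($C{\left(A,B \right)} = \left(- \frac{1}{2}\right) 3 = - \frac{3}{2}$)
$F{\left(S \right)} = 11 + S$ ($F{\left(S \right)} = S + 11 = 11 + S$)
$d{\left(L \right)} = 2 L \left(- \frac{3}{2} + L\right)$ ($d{\left(L \right)} = \left(L - \frac{3}{2}\right) \left(L + L\right) = \left(- \frac{3}{2} + L\right) 2 L = 2 L \left(- \frac{3}{2} + L\right)$)
$r{\left(u,E \right)} = \frac{902}{3} - \frac{E}{3}$ ($r{\left(u,E \right)} = \frac{22 \left(-3 + 2 \cdot 22\right) - E}{3} = \frac{22 \left(-3 + 44\right) - E}{3} = \frac{22 \cdot 41 - E}{3} = \frac{902 - E}{3} = \frac{902}{3} - \frac{E}{3}$)
$- 7 r{\left(F{\left(z{\left(2 \right)} \right)},-181 \right)} = - 7 \left(\frac{902}{3} - - \frac{181}{3}\right) = - 7 \left(\frac{902}{3} + \frac{181}{3}\right) = \left(-7\right) 361 = -2527$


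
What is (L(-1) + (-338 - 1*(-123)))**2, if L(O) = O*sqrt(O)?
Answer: (215 + I)**2 ≈ 46224.0 + 430.0*I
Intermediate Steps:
L(O) = O**(3/2)
(L(-1) + (-338 - 1*(-123)))**2 = ((-1)**(3/2) + (-338 - 1*(-123)))**2 = (-I + (-338 + 123))**2 = (-I - 215)**2 = (-215 - I)**2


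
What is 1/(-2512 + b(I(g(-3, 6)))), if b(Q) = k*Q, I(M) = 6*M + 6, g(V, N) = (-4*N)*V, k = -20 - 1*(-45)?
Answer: 1/8438 ≈ 0.00011851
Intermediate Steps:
k = 25 (k = -20 + 45 = 25)
g(V, N) = -4*N*V
I(M) = 6 + 6*M
b(Q) = 25*Q
1/(-2512 + b(I(g(-3, 6)))) = 1/(-2512 + 25*(6 + 6*(-4*6*(-3)))) = 1/(-2512 + 25*(6 + 6*72)) = 1/(-2512 + 25*(6 + 432)) = 1/(-2512 + 25*438) = 1/(-2512 + 10950) = 1/8438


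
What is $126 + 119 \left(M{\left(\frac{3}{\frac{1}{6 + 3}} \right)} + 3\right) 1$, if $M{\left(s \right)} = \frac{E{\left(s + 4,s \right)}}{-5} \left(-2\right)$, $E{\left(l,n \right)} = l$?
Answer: $\frac{9793}{5} \approx 1958.6$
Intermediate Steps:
$M{\left(s \right)} = \frac{8}{5} + \frac{2 s}{5}$ ($M{\left(s \right)} = \frac{s + 4}{-5} \left(-2\right) = \left(4 + s\right) \left(- \frac{1}{5}\right) \left(-2\right) = \left(- \frac{4}{5} - \frac{s}{5}\right) \left(-2\right) = \frac{8}{5} + \frac{2 s}{5}$)
$126 + 119 \left(M{\left(\frac{3}{\frac{1}{6 + 3}} \right)} + 3\right) 1 = 126 + 119 \left(\left(\frac{8}{5} + \frac{2 \frac{3}{\frac{1}{6 + 3}}}{5}\right) + 3\right) 1 = 126 + 119 \left(\left(\frac{8}{5} + \frac{2 \frac{3}{\frac{1}{9}}}{5}\right) + 3\right) 1 = 126 + 119 \left(\left(\frac{8}{5} + \frac{2 \cdot 3 \frac{1}{\frac{1}{9}}}{5}\right) + 3\right) 1 = 126 + 119 \left(\left(\frac{8}{5} + \frac{2 \cdot 3 \cdot 9}{5}\right) + 3\right) 1 = 126 + 119 \left(\left(\frac{8}{5} + \frac{2}{5} \cdot 27\right) + 3\right) 1 = 126 + 119 \left(\left(\frac{8}{5} + \frac{54}{5}\right) + 3\right) 1 = 126 + 119 \left(\frac{62}{5} + 3\right) 1 = 126 + 119 \cdot \frac{77}{5} \cdot 1 = 126 + 119 \cdot \frac{77}{5} = 126 + \frac{9163}{5} = \frac{9793}{5}$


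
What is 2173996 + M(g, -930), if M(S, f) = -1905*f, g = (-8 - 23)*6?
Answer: 3945646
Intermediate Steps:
g = -186 (g = -31*6 = -186)
2173996 + M(g, -930) = 2173996 - 1905*(-930) = 2173996 + 1771650 = 3945646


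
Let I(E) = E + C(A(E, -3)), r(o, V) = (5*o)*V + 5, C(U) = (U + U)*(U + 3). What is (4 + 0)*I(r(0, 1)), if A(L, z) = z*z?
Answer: 884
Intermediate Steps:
A(L, z) = z²
C(U) = 2*U*(3 + U) (C(U) = (2*U)*(3 + U) = 2*U*(3 + U))
r(o, V) = 5 + 5*V*o (r(o, V) = 5*V*o + 5 = 5 + 5*V*o)
I(E) = 216 + E (I(E) = E + 2*(-3)²*(3 + (-3)²) = E + 2*9*(3 + 9) = E + 2*9*12 = E + 216 = 216 + E)
(4 + 0)*I(r(0, 1)) = (4 + 0)*(216 + (5 + 5*1*0)) = 4*(216 + (5 + 0)) = 4*(216 + 5) = 4*221 = 884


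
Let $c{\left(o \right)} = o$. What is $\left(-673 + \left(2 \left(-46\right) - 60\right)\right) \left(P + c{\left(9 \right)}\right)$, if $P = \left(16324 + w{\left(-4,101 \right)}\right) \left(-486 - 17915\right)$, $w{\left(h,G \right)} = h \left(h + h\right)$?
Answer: $248297566275$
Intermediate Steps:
$w{\left(h,G \right)} = 2 h^{2}$ ($w{\left(h,G \right)} = h 2 h = 2 h^{2}$)
$P = -300966756$ ($P = \left(16324 + 2 \left(-4\right)^{2}\right) \left(-486 - 17915\right) = \left(16324 + 2 \cdot 16\right) \left(-18401\right) = \left(16324 + 32\right) \left(-18401\right) = 16356 \left(-18401\right) = -300966756$)
$\left(-673 + \left(2 \left(-46\right) - 60\right)\right) \left(P + c{\left(9 \right)}\right) = \left(-673 + \left(2 \left(-46\right) - 60\right)\right) \left(-300966756 + 9\right) = \left(-673 - 152\right) \left(-300966747\right) = \left(-825\right) \left(-300966747\right) = 248297566275$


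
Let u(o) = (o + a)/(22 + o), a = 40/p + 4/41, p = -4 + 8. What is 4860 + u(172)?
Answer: 19331953/3977 ≈ 4860.9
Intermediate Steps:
p = 4
a = 414/41 (a = 40/4 + 4/41 = 40*(1/4) + 4*(1/41) = 10 + 4/41 = 414/41 ≈ 10.098)
u(o) = (414/41 + o)/(22 + o) (u(o) = (o + 414/41)/(22 + o) = (414/41 + o)/(22 + o))
4860 + u(172) = 4860 + (414/41 + 172)/(22 + 172) = 4860 + (7466/41)/194 = 4860 + (1/194)*(7466/41) = 4860 + 3733/3977 = 19331953/3977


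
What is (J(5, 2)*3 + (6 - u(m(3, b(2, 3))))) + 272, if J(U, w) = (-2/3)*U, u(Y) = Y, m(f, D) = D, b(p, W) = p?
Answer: 266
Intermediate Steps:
J(U, w) = -2*U/3 (J(U, w) = (-2*⅓)*U = -2*U/3)
(J(5, 2)*3 + (6 - u(m(3, b(2, 3))))) + 272 = (-⅔*5*3 + (6 - 1*2)) + 272 = (-10/3*3 + (6 - 2)) + 272 = (-10 + 4) + 272 = -6 + 272 = 266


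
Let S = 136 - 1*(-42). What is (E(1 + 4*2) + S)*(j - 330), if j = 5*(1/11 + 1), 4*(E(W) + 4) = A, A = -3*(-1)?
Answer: -1247715/22 ≈ -56714.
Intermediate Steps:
A = 3
E(W) = -13/4 (E(W) = -4 + (¼)*3 = -4 + ¾ = -13/4)
j = 60/11 (j = 5*(1/11 + 1) = 5*(12/11) = 60/11 ≈ 5.4545)
S = 178 (S = 136 + 42 = 178)
(E(1 + 4*2) + S)*(j - 330) = (-13/4 + 178)*(60/11 - 330) = (699/4)*(-3570/11) = -1247715/22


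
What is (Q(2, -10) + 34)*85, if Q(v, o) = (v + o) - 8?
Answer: 1530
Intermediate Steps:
Q(v, o) = -8 + o + v (Q(v, o) = (o + v) - 8 = -8 + o + v)
(Q(2, -10) + 34)*85 = ((-8 - 10 + 2) + 34)*85 = (-16 + 34)*85 = 18*85 = 1530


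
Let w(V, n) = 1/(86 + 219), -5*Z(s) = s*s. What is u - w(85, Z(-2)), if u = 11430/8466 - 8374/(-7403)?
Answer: 7894675212/3185918065 ≈ 2.4780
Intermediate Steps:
Z(s) = -s²/5 (Z(s) = -s*s/5 = -s²/5)
u = 25918429/10445633 (u = 11430*(1/8466) - 8374*(-1/7403) = 1905/1411 + 8374/7403 = 25918429/10445633 ≈ 2.4813)
w(V, n) = 1/305
u - w(85, Z(-2)) = 25918429/10445633 - 1*1/305 = 25918429/10445633 - 1/305 = 7894675212/3185918065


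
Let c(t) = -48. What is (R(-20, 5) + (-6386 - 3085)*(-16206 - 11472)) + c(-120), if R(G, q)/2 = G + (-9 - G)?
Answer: 262138272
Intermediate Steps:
R(G, q) = -18 (R(G, q) = 2*(G + (-9 - G)) = 2*(-9) = -18)
(R(-20, 5) + (-6386 - 3085)*(-16206 - 11472)) + c(-120) = (-18 + (-6386 - 3085)*(-16206 - 11472)) - 48 = (-18 - 9471*(-27678)) - 48 = (-18 + 262138338) - 48 = 262138320 - 48 = 262138272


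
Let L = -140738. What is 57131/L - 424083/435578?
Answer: -147848951/107171987 ≈ -1.3795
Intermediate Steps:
57131/L - 424083/435578 = 57131/(-140738) - 424083/435578 = 57131*(-1/140738) - 424083*1/435578 = -57131/140738 - 38553/39598 = -147848951/107171987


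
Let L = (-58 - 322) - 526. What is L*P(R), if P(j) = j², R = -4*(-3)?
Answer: -130464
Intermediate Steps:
R = 12
L = -906 (L = -380 - 526 = -906)
L*P(R) = -906*12² = -906*144 = -130464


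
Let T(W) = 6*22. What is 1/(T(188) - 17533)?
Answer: -1/17401 ≈ -5.7468e-5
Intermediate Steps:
T(W) = 132
1/(T(188) - 17533) = 1/(132 - 17533) = 1/(-17401) = -1/17401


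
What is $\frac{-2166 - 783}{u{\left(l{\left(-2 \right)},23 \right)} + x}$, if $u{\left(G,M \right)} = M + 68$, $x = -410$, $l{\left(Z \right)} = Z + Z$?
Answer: $\frac{2949}{319} \approx 9.2445$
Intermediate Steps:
$l{\left(Z \right)} = 2 Z$
$u{\left(G,M \right)} = 68 + M$
$\frac{-2166 - 783}{u{\left(l{\left(-2 \right)},23 \right)} + x} = \frac{-2166 - 783}{\left(68 + 23\right) - 410} = - \frac{2949}{91 - 410} = - \frac{2949}{-319} = \left(-2949\right) \left(- \frac{1}{319}\right) = \frac{2949}{319}$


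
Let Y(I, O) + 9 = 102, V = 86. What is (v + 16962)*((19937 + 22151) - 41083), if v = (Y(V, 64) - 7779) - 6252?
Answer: 3039120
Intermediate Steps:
Y(I, O) = 93 (Y(I, O) = -9 + 102 = 93)
v = -13938 (v = (93 - 7779) - 6252 = -7686 - 6252 = -13938)
(v + 16962)*((19937 + 22151) - 41083) = (-13938 + 16962)*((19937 + 22151) - 41083) = 3024*(42088 - 41083) = 3024*1005 = 3039120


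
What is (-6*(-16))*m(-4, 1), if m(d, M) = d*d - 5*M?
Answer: 1056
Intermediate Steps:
m(d, M) = d² - 5*M
(-6*(-16))*m(-4, 1) = (-6*(-16))*((-4)² - 5*1) = 96*(16 - 5) = 96*11 = 1056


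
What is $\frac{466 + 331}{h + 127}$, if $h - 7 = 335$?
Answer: $\frac{797}{469} \approx 1.6994$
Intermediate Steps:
$h = 342$ ($h = 7 + 335 = 342$)
$\frac{466 + 331}{h + 127} = \frac{466 + 331}{342 + 127} = \frac{797}{469}$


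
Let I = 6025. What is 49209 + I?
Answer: 55234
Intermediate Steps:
49209 + I = 49209 + 6025 = 55234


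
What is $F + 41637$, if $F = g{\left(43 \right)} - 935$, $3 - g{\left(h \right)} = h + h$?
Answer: $40619$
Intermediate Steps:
$g{\left(h \right)} = 3 - 2 h$ ($g{\left(h \right)} = 3 - \left(h + h\right) = 3 - 2 h$)
$F = -1018$ ($F = \left(3 - 86\right) - 935 = -83 - 935 = -1018$)
$F + 41637 = -1018 + 41637 = 40619$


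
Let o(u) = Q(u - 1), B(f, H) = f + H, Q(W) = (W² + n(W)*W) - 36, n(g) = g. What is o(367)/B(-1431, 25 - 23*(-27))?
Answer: -267876/785 ≈ -341.24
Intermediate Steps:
Q(W) = -36 + 2*W² (Q(W) = (W² + W*W) - 36 = (W² + W²) - 36 = 2*W² - 36 = -36 + 2*W²)
B(f, H) = H + f
o(u) = -36 + 2*(-1 + u)² (o(u) = -36 + 2*(u - 1)² = -36 + 2*(-1 + u)²)
o(367)/B(-1431, 25 - 23*(-27)) = (-36 + 2*(-1 + 367)²)/((25 - 23*(-27)) - 1431) = (-36 + 2*366²)/((25 + 621) - 1431) = (-36 + 2*133956)/(646 - 1431) = (-36 + 267912)/(-785) = 267876*(-1/785) = -267876/785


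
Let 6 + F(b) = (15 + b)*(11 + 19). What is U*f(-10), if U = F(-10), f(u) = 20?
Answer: 2880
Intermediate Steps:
F(b) = 444 + 30*b (F(b) = -6 + (15 + b)*(11 + 19) = -6 + (15 + b)*30 = -6 + (450 + 30*b) = 444 + 30*b)
U = 144 (U = 444 + 30*(-10) = 444 - 300 = 144)
U*f(-10) = 144*20 = 2880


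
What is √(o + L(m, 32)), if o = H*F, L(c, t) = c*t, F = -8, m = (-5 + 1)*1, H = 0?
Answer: 8*I*√2 ≈ 11.314*I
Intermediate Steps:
m = -4 (m = -4*1 = -4)
o = 0 (o = 0*(-8) = 0)
√(o + L(m, 32)) = √(0 - 4*32) = √(0 - 128) = √(-128) = 8*I*√2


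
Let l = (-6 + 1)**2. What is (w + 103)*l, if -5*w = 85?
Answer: 2150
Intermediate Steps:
l = 25 (l = (-5)**2 = 25)
w = -17 (w = -1/5*85 = -17)
(w + 103)*l = (-17 + 103)*25 = 86*25 = 2150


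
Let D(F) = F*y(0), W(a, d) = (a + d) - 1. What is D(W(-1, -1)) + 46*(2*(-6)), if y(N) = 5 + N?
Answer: -567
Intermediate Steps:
W(a, d) = -1 + a + d
D(F) = 5*F (D(F) = F*(5 + 0) = F*5 = 5*F)
D(W(-1, -1)) + 46*(2*(-6)) = 5*(-1 - 1 - 1) + 46*(2*(-6)) = 5*(-3) + 46*(-12) = -15 - 552 = -567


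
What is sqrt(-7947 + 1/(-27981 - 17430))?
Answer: I*sqrt(16387976990598)/45411 ≈ 89.146*I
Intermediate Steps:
sqrt(-7947 + 1/(-27981 - 17430)) = sqrt(-7947 + 1/(-45411)) = sqrt(-7947 - 1/45411) = sqrt(-360881218/45411) = I*sqrt(16387976990598)/45411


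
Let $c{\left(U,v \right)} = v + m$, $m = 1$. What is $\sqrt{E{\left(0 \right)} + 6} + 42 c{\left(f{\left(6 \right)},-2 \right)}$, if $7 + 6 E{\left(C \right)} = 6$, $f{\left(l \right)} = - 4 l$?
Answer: $-42 + \frac{\sqrt{210}}{6} \approx -39.585$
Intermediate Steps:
$c{\left(U,v \right)} = 1 + v$ ($c{\left(U,v \right)} = v + 1 = 1 + v$)
$E{\left(C \right)} = - \frac{1}{6}$ ($E{\left(C \right)} = - \frac{7}{6} + \frac{1}{6} \cdot 6 = - \frac{7}{6} + 1 = - \frac{1}{6}$)
$\sqrt{E{\left(0 \right)} + 6} + 42 c{\left(f{\left(6 \right)},-2 \right)} = \sqrt{- \frac{1}{6} + 6} + 42 \left(1 - 2\right) = \sqrt{\frac{35}{6}} + 42 \left(-1\right) = \frac{\sqrt{210}}{6} - 42 = -42 + \frac{\sqrt{210}}{6}$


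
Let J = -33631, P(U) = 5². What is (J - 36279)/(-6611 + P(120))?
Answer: 34955/3293 ≈ 10.615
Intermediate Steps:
P(U) = 25
(J - 36279)/(-6611 + P(120)) = (-33631 - 36279)/(-6611 + 25) = -69910/(-6586) = -69910*(-1/6586) = 34955/3293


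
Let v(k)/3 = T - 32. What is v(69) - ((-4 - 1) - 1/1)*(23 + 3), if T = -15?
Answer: 15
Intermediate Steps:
v(k) = -141 (v(k) = 3*(-15 - 32) = 3*(-47) = -141)
v(69) - ((-4 - 1) - 1/1)*(23 + 3) = -141 - ((-4 - 1) - 1/1)*(23 + 3) = -141 - (-5 - 1*1)*26 = -141 - (-5 - 1)*26 = -141 - (-6)*26 = -141 - 1*(-156) = -141 + 156 = 15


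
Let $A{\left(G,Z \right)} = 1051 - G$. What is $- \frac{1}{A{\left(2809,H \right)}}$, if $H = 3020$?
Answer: $\frac{1}{1758} \approx 0.00056883$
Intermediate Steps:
$- \frac{1}{A{\left(2809,H \right)}} = - \frac{1}{1051 - 2809} = - \frac{1}{-1758} = \left(-1\right) \left(- \frac{1}{1758}\right) = \frac{1}{1758}$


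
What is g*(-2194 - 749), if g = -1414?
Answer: 4161402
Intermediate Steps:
g*(-2194 - 749) = -1414*(-2194 - 749) = -1414*(-2943) = 4161402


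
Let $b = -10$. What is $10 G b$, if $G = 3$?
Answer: $-300$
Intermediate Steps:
$10 G b = 10 \cdot 3 \left(-10\right) = 30 \left(-10\right) = -300$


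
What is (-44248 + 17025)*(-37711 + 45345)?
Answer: -207820382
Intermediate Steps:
(-44248 + 17025)*(-37711 + 45345) = -27223*7634 = -207820382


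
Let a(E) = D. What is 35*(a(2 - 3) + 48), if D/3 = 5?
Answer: 2205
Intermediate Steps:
D = 15 (D = 3*5 = 15)
a(E) = 15
35*(a(2 - 3) + 48) = 35*(15 + 48) = 35*63 = 2205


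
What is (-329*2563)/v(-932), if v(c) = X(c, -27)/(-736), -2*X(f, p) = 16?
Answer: -77576884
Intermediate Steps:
X(f, p) = -8 (X(f, p) = -½*16 = -8)
v(c) = 1/92 (v(c) = -8/(-736) = -8*(-1/736) = 1/92)
(-329*2563)/v(-932) = (-329*2563)/(1/92) = -843227*92 = -77576884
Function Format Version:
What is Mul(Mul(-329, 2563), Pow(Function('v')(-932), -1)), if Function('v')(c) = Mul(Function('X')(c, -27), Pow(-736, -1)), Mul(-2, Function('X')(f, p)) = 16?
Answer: -77576884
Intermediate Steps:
Function('X')(f, p) = -8 (Function('X')(f, p) = Mul(Rational(-1, 2), 16) = -8)
Function('v')(c) = Rational(1, 92) (Function('v')(c) = Mul(-8, Pow(-736, -1)) = Mul(-8, Rational(-1, 736)) = Rational(1, 92))
Mul(Mul(-329, 2563), Pow(Function('v')(-932), -1)) = Mul(Mul(-329, 2563), Pow(Rational(1, 92), -1)) = Mul(-843227, 92) = -77576884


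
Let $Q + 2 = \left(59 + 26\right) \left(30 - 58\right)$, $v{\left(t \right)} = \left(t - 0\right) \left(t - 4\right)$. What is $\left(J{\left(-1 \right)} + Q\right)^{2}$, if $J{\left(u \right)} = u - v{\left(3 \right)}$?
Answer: $5664400$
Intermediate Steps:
$v{\left(t \right)} = t \left(-4 + t\right)$ ($v{\left(t \right)} = \left(t + 0\right) \left(-4 + t\right) = t \left(-4 + t\right)$)
$J{\left(u \right)} = 3 + u$ ($J{\left(u \right)} = u - 3 \left(-4 + 3\right) = u - 3 \left(-1\right) = u - -3 = u + 3 = 3 + u$)
$Q = -2382$ ($Q = -2 + \left(59 + 26\right) \left(30 - 58\right) = -2 + 85 \left(-28\right) = -2 - 2380 = -2382$)
$\left(J{\left(-1 \right)} + Q\right)^{2} = \left(\left(3 - 1\right) - 2382\right)^{2} = \left(2 - 2382\right)^{2} = \left(-2380\right)^{2} = 5664400$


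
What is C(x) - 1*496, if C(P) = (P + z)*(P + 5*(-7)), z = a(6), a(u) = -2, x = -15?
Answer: 354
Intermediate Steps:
z = -2
C(P) = (-35 + P)*(-2 + P) (C(P) = (P - 2)*(P + 5*(-7)) = (-2 + P)*(P - 35) = (-2 + P)*(-35 + P) = (-35 + P)*(-2 + P))
C(x) - 1*496 = (70 + (-15)² - 37*(-15)) - 1*496 = (70 + 225 + 555) - 496 = 850 - 496 = 354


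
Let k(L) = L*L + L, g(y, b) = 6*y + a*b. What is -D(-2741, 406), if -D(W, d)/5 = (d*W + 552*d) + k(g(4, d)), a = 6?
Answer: 25826630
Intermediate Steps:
g(y, b) = 6*b + 6*y (g(y, b) = 6*y + 6*b = 6*b + 6*y)
k(L) = L + L² (k(L) = L² + L = L + L²)
D(W, d) = -2760*d - 5*W*d - 5*(24 + 6*d)*(25 + 6*d) (D(W, d) = -5*((d*W + 552*d) + (6*d + 6*4)*(1 + (6*d + 6*4))) = -5*((W*d + 552*d) + (6*d + 24)*(1 + (6*d + 24))) = -5*((552*d + W*d) + (24 + 6*d)*(1 + (24 + 6*d))) = -5*((552*d + W*d) + (24 + 6*d)*(25 + 6*d)) = -5*(552*d + W*d + (24 + 6*d)*(25 + 6*d)) = -2760*d - 5*W*d - 5*(24 + 6*d)*(25 + 6*d))
-D(-2741, 406) = -(-3000 - 4230*406 - 180*406² - 5*(-2741)*406) = -(-3000 - 1717380 - 180*164836 + 5564230) = -(-3000 - 1717380 - 29670480 + 5564230) = -1*(-25826630) = 25826630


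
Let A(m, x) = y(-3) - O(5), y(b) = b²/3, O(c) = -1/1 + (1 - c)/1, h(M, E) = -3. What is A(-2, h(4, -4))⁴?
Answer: 4096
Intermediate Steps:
O(c) = -c (O(c) = -1*1 + (1 - c)*1 = -1 + (1 - c) = -c)
y(b) = b²/3
A(m, x) = 8 (A(m, x) = (⅓)*(-3)² - (-1)*5 = (⅓)*9 - 1*(-5) = 3 + 5 = 8)
A(-2, h(4, -4))⁴ = 8⁴ = 4096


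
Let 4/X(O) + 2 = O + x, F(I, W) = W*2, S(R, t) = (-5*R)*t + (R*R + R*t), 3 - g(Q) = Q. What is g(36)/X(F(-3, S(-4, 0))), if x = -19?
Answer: -363/4 ≈ -90.750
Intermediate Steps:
g(Q) = 3 - Q
S(R, t) = R² - 4*R*t (S(R, t) = -5*R*t + (R² + R*t) = R² - 4*R*t)
F(I, W) = 2*W
X(O) = 4/(-21 + O) (X(O) = 4/(-2 + (O - 19)) = 4/(-2 + (-19 + O)) = 4/(-21 + O))
g(36)/X(F(-3, S(-4, 0))) = (3 - 1*36)/((4/(-21 + 2*(-4*(-4 - 4*0))))) = (3 - 36)/((4/(-21 + 2*(-4*(-4 + 0))))) = -33/(4/(-21 + 2*(-4*(-4)))) = -33/(4/(-21 + 2*16)) = -33/(4/(-21 + 32)) = -33/(4/11) = -33/(4*(1/11)) = -33/4/11 = -33*11/4 = -363/4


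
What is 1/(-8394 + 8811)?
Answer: 1/417 ≈ 0.0023981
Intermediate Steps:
1/(-8394 + 8811) = 1/417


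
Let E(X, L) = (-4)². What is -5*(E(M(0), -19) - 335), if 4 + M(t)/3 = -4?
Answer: 1595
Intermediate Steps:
M(t) = -24 (M(t) = -12 + 3*(-4) = -12 - 12 = -24)
E(X, L) = 16
-5*(E(M(0), -19) - 335) = -5*(16 - 335) = -5*(-319) = 1595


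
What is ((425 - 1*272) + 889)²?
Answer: 1085764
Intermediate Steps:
((425 - 1*272) + 889)² = ((425 - 272) + 889)² = (153 + 889)² = 1042² = 1085764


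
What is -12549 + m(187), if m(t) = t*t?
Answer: 22420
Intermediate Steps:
m(t) = t**2
-12549 + m(187) = -12549 + 187**2 = -12549 + 34969 = 22420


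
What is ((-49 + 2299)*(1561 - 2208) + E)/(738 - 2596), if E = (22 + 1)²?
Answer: 1455221/1858 ≈ 783.22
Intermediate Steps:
E = 529 (E = 23² = 529)
((-49 + 2299)*(1561 - 2208) + E)/(738 - 2596) = ((-49 + 2299)*(1561 - 2208) + 529)/(738 - 2596) = (2250*(-647) + 529)/(-1858) = (-1455750 + 529)*(-1/1858) = -1455221*(-1/1858) = 1455221/1858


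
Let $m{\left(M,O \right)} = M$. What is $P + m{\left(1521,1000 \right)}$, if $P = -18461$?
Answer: $-16940$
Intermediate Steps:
$P + m{\left(1521,1000 \right)} = -18461 + 1521 = -16940$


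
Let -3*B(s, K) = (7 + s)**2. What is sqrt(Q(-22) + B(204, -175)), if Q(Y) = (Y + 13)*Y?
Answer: I*sqrt(131781)/3 ≈ 121.01*I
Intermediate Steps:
B(s, K) = -(7 + s)**2/3
Q(Y) = Y*(13 + Y) (Q(Y) = (13 + Y)*Y = Y*(13 + Y))
sqrt(Q(-22) + B(204, -175)) = sqrt(-22*(13 - 22) - (7 + 204)**2/3) = sqrt(-22*(-9) - 1/3*211**2) = sqrt(198 - 1/3*44521) = sqrt(198 - 44521/3) = sqrt(-43927/3) = I*sqrt(131781)/3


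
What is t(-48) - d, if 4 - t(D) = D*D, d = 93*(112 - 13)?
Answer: -11507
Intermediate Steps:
d = 9207 (d = 93*99 = 9207)
t(D) = 4 - D² (t(D) = 4 - D*D = 4 - D²)
t(-48) - d = (4 - 1*(-48)²) - 1*9207 = (4 - 1*2304) - 9207 = (4 - 2304) - 9207 = -2300 - 9207 = -11507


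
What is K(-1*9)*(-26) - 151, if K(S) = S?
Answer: 83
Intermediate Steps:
K(-1*9)*(-26) - 151 = -1*9*(-26) - 151 = -9*(-26) - 151 = 234 - 151 = 83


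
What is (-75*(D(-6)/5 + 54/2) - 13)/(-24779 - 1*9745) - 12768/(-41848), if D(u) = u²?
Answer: 34292911/90297522 ≈ 0.37978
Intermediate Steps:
(-75*(D(-6)/5 + 54/2) - 13)/(-24779 - 1*9745) - 12768/(-41848) = (-75*((-6)²/5 + 54/2) - 13)/(-24779 - 1*9745) - 12768/(-41848) = (-75*(36*(⅕) + 54*(½)) - 13)/(-24779 - 9745) - 12768*(-1/41848) = (-75*(36/5 + 27) - 13)/(-34524) + 1596/5231 = (-75*171/5 - 13)*(-1/34524) + 1596/5231 = (-2565 - 13)*(-1/34524) + 1596/5231 = -2578*(-1/34524) + 1596/5231 = 1289/17262 + 1596/5231 = 34292911/90297522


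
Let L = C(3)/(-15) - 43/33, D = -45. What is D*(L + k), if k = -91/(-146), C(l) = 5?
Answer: 73215/1606 ≈ 45.588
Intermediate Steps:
k = 91/146 (k = -91*(-1/146) = 91/146 ≈ 0.62329)
L = -18/11 (L = 5/(-15) - 43/33 = 5*(-1/15) - 43*1/33 = -1/3 - 43/33 = -18/11 ≈ -1.6364)
D*(L + k) = -45*(-18/11 + 91/146) = -45*(-1627/1606) = 73215/1606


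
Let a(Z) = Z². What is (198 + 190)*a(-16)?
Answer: 99328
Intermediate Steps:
(198 + 190)*a(-16) = (198 + 190)*(-16)² = 388*256 = 99328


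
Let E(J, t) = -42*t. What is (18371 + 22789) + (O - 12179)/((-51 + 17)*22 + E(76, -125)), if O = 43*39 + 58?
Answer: 92645938/2251 ≈ 41158.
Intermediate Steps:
O = 1735 (O = 1677 + 58 = 1735)
(18371 + 22789) + (O - 12179)/((-51 + 17)*22 + E(76, -125)) = (18371 + 22789) + (1735 - 12179)/((-51 + 17)*22 - 42*(-125)) = 41160 - 10444/(-34*22 + 5250) = 41160 - 10444/(-748 + 5250) = 41160 - 10444/4502 = 41160 - 10444*1/4502 = 41160 - 5222/2251 = 92645938/2251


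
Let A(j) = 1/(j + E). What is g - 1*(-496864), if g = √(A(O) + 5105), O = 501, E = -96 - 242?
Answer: 496864 + 2*√33908727/163 ≈ 4.9694e+5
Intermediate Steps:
E = -338
A(j) = 1/(-338 + j) (A(j) = 1/(j - 338) = 1/(-338 + j))
g = 2*√33908727/163 (g = √(1/(-338 + 501) + 5105) = √(1/163 + 5105) = √(832116/163) = 2*√33908727/163 ≈ 71.449)
g - 1*(-496864) = 2*√33908727/163 - 1*(-496864) = 2*√33908727/163 + 496864 = 496864 + 2*√33908727/163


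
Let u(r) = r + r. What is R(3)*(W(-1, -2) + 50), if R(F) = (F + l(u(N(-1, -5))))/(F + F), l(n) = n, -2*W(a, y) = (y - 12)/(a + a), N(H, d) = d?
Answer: -217/4 ≈ -54.250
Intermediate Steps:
W(a, y) = -(-12 + y)/(4*a) (W(a, y) = -(y - 12)/(2*(a + a)) = -(-12 + y)/(2*(2*a)) = -(-12 + y)*1/(2*a)/2 = -(-12 + y)/(4*a))
u(r) = 2*r
R(F) = (-10 + F)/(2*F) (R(F) = (F + 2*(-5))/(F + F) = (F - 10)/((2*F)) = (-10 + F)*(1/(2*F)) = (-10 + F)/(2*F))
R(3)*(W(-1, -2) + 50) = ((½)*(-10 + 3)/3)*((¼)*(12 - 1*(-2))/(-1) + 50) = ((½)*(⅓)*(-7))*((¼)*(-1)*(12 + 2) + 50) = -7*((¼)*(-1)*14 + 50)/6 = -7*(-7/2 + 50)/6 = -7/6*93/2 = -217/4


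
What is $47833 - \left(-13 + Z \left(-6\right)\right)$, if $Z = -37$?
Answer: $47624$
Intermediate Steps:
$47833 - \left(-13 + Z \left(-6\right)\right) = 47833 - \left(-13 - -222\right) = 47833 - \left(-13 + 222\right) = 47833 - 209 = 47624$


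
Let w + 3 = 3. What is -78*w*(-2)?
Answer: 0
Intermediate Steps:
w = 0 (w = -3 + 3 = 0)
-78*w*(-2) = -0*(-2) = -78*0 = 0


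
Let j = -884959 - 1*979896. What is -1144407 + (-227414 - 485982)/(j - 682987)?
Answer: -1457883753149/1273921 ≈ -1.1444e+6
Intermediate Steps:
j = -1864855 (j = -884959 - 979896 = -1864855)
-1144407 + (-227414 - 485982)/(j - 682987) = -1144407 + (-227414 - 485982)/(-1864855 - 682987) = -1144407 - 713396/(-2547842) = -1144407 - 713396*(-1/2547842) = -1144407 + 356698/1273921 = -1457883753149/1273921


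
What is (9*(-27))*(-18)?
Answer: 4374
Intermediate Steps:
(9*(-27))*(-18) = -243*(-18) = 4374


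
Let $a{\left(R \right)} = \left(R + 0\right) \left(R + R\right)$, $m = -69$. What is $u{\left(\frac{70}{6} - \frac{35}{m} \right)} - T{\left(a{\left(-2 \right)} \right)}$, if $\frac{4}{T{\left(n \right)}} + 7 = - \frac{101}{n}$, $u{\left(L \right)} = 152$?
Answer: $\frac{23896}{157} \approx 152.2$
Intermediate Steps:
$a{\left(R \right)} = 2 R^{2}$ ($a{\left(R \right)} = R 2 R = 2 R^{2}$)
$T{\left(n \right)} = \frac{4}{-7 - \frac{101}{n}}$
$u{\left(\frac{70}{6} - \frac{35}{m} \right)} - T{\left(a{\left(-2 \right)} \right)} = 152 - - \frac{4 \cdot 2 \left(-2\right)^{2}}{101 + 7 \cdot 2 \left(-2\right)^{2}} = 152 - - \frac{4 \cdot 2 \cdot 4}{101 + 7 \cdot 2 \cdot 4} = 152 - \left(-4\right) 8 \frac{1}{101 + 7 \cdot 8} = 152 - \left(-4\right) 8 \frac{1}{101 + 56} = 152 - \left(-4\right) 8 \cdot \frac{1}{157} = 152 - - \frac{32}{157} = 152 + \frac{32}{157} = \frac{23896}{157}$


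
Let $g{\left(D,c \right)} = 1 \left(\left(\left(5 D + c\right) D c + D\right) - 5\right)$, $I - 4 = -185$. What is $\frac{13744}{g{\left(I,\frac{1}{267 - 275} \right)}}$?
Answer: $- \frac{879616}{1322525} \approx -0.6651$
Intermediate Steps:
$I = -181$ ($I = 4 - 185 = -181$)
$g{\left(D,c \right)} = -5 + D + D c \left(c + 5 D\right)$ ($g{\left(D,c \right)} = 1 \left(\left(\left(c + 5 D\right) D c + D\right) - 5\right) = 1 \left(\left(D \left(c + 5 D\right) c + D\right) - 5\right) = 1 \left(\left(D c \left(c + 5 D\right) + D\right) - 5\right) = 1 \left(\left(D + D c \left(c + 5 D\right)\right) - 5\right) = 1 \left(-5 + D + D c \left(c + 5 D\right)\right) = -5 + D + D c \left(c + 5 D\right)$)
$\frac{13744}{g{\left(I,\frac{1}{267 - 275} \right)}} = \frac{13744}{-5 - 181 - 181 \left(\frac{1}{267 - 275}\right)^{2} + \frac{5 \left(-181\right)^{2}}{267 - 275}} = \frac{13744}{-5 - 181 - 181 \left(\frac{1}{-8}\right)^{2} + 5 \frac{1}{-8} \cdot 32761} = \frac{13744}{-5 - 181 - 181 \left(- \frac{1}{8}\right)^{2} + 5 \left(- \frac{1}{8}\right) 32761} = \frac{13744}{-5 - 181 - \frac{181}{64} - \frac{163805}{8}} = \frac{13744}{- \frac{1322525}{64}} = 13744 \left(- \frac{64}{1322525}\right) = - \frac{879616}{1322525}$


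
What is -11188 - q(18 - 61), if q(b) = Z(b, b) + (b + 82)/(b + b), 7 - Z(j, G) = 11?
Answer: -961785/86 ≈ -11184.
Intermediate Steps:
Z(j, G) = -4 (Z(j, G) = 7 - 1*11 = 7 - 11 = -4)
q(b) = -4 + (82 + b)/(2*b) (q(b) = -4 + (b + 82)/(b + b) = -4 + (82 + b)/((2*b)) = -4 + (82 + b)*(1/(2*b)) = -4 + (82 + b)/(2*b))
-11188 - q(18 - 61) = -11188 - (-7/2 + 41/(18 - 61)) = -11188 - (-7/2 + 41/(-43)) = -11188 - (-7/2 + 41*(-1/43)) = -11188 - (-7/2 - 41/43) = -11188 - 1*(-383/86) = -11188 + 383/86 = -961785/86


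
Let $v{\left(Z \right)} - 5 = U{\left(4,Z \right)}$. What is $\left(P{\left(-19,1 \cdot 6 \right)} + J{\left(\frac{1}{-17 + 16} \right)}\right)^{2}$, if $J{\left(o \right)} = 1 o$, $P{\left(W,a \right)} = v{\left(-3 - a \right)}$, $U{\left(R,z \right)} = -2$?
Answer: $4$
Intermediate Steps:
$v{\left(Z \right)} = 3$ ($v{\left(Z \right)} = 5 - 2 = 3$)
$P{\left(W,a \right)} = 3$
$J{\left(o \right)} = o$
$\left(P{\left(-19,1 \cdot 6 \right)} + J{\left(\frac{1}{-17 + 16} \right)}\right)^{2} = \left(3 + \frac{1}{-17 + 16}\right)^{2} = \left(3 + \frac{1}{-1}\right)^{2} = \left(3 - 1\right)^{2} = 2^{2} = 4$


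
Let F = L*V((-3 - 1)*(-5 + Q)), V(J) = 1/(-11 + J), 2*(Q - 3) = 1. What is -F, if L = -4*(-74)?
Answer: 296/5 ≈ 59.200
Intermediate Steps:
Q = 7/2 (Q = 3 + (1/2)*1 = 3 + 1/2 = 7/2 ≈ 3.5000)
L = 296
F = -296/5 (F = 296/(-11 + (-3 - 1)*(-5 + 7/2)) = 296/(-11 - 4*(-3/2)) = 296/(-11 + 6) = 296/(-5) = 296*(-1/5) = -296/5 ≈ -59.200)
-F = -1*(-296/5) = 296/5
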